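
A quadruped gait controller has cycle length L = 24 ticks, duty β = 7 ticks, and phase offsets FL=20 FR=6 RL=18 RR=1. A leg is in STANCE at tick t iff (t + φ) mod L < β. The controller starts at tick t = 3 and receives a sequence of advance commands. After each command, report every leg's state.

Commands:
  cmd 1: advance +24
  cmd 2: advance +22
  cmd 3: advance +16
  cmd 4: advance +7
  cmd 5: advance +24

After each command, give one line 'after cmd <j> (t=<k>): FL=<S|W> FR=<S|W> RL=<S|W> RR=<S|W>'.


start t=3: FL=W FR=W RL=W RR=S
cmd 1: advance +24 → t=27, phase=(23,9,21,4) → FL=W FR=W RL=W RR=S
cmd 2: advance +22 → t=49, phase=(21,7,19,2) → FL=W FR=W RL=W RR=S
cmd 3: advance +16 → t=65, phase=(13,23,11,18) → FL=W FR=W RL=W RR=W
cmd 4: advance +7 → t=72, phase=(20,6,18,1) → FL=W FR=S RL=W RR=S
cmd 5: advance +24 → t=96, phase=(20,6,18,1) → FL=W FR=S RL=W RR=S

after cmd 1 (t=27): FL=W FR=W RL=W RR=S
after cmd 2 (t=49): FL=W FR=W RL=W RR=S
after cmd 3 (t=65): FL=W FR=W RL=W RR=W
after cmd 4 (t=72): FL=W FR=S RL=W RR=S
after cmd 5 (t=96): FL=W FR=S RL=W RR=S


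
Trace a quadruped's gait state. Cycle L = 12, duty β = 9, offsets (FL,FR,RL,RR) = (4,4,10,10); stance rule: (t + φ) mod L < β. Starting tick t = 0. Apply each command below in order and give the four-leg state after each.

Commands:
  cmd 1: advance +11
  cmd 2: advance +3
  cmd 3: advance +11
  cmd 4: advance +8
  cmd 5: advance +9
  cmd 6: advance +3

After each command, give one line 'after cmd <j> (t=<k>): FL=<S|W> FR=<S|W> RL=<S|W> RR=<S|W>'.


after cmd 1 (t=11): FL=S FR=S RL=W RR=W
after cmd 2 (t=14): FL=S FR=S RL=S RR=S
after cmd 3 (t=25): FL=S FR=S RL=W RR=W
after cmd 4 (t=33): FL=S FR=S RL=S RR=S
after cmd 5 (t=42): FL=W FR=W RL=S RR=S
after cmd 6 (t=45): FL=S FR=S RL=S RR=S

start t=0: FL=S FR=S RL=W RR=W
cmd 1: advance +11 → t=11, phase=(3,3,9,9) → FL=S FR=S RL=W RR=W
cmd 2: advance +3 → t=14, phase=(6,6,0,0) → FL=S FR=S RL=S RR=S
cmd 3: advance +11 → t=25, phase=(5,5,11,11) → FL=S FR=S RL=W RR=W
cmd 4: advance +8 → t=33, phase=(1,1,7,7) → FL=S FR=S RL=S RR=S
cmd 5: advance +9 → t=42, phase=(10,10,4,4) → FL=W FR=W RL=S RR=S
cmd 6: advance +3 → t=45, phase=(1,1,7,7) → FL=S FR=S RL=S RR=S


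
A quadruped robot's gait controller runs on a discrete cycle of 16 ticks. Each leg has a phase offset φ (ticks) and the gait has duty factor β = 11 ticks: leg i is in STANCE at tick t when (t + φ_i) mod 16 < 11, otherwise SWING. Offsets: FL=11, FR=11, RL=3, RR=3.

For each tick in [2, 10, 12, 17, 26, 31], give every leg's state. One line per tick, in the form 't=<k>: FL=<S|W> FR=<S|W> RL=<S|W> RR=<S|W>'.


t=2: FL=W FR=W RL=S RR=S
t=10: FL=S FR=S RL=W RR=W
t=12: FL=S FR=S RL=W RR=W
t=17: FL=W FR=W RL=S RR=S
t=26: FL=S FR=S RL=W RR=W
t=31: FL=S FR=S RL=S RR=S

t=2: phase=(13,13,5,5) vs β=11 → FL=W FR=W RL=S RR=S
t=10: phase=(5,5,13,13) vs β=11 → FL=S FR=S RL=W RR=W
t=12: phase=(7,7,15,15) vs β=11 → FL=S FR=S RL=W RR=W
t=17: phase=(12,12,4,4) vs β=11 → FL=W FR=W RL=S RR=S
t=26: phase=(5,5,13,13) vs β=11 → FL=S FR=S RL=W RR=W
t=31: phase=(10,10,2,2) vs β=11 → FL=S FR=S RL=S RR=S


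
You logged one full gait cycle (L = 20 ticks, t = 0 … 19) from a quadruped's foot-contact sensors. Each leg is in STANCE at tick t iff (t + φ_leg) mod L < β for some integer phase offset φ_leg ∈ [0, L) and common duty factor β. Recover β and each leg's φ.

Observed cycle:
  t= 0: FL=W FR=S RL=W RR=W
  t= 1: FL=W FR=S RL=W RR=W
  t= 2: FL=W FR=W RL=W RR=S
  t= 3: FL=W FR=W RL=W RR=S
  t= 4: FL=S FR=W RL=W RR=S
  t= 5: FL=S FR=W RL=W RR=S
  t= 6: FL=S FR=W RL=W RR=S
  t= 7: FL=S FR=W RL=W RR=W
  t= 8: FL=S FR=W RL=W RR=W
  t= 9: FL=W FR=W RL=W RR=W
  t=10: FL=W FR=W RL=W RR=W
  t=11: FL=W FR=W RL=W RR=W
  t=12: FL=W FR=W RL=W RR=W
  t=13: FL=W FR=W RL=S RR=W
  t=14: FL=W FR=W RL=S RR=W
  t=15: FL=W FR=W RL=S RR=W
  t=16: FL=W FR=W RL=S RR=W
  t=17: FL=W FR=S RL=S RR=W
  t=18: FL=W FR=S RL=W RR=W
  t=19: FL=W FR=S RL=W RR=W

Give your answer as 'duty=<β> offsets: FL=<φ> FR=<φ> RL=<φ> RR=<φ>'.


duty=5 offsets: FL=16 FR=3 RL=7 RR=18

duty β = stance ticks per leg = 5
FL: stance ticks = 5; W→S at t=4 → φ=16
FR: stance ticks = 5; W→S at t=17 → φ=3
RL: stance ticks = 5; W→S at t=13 → φ=7
RR: stance ticks = 5; W→S at t=2 → φ=18


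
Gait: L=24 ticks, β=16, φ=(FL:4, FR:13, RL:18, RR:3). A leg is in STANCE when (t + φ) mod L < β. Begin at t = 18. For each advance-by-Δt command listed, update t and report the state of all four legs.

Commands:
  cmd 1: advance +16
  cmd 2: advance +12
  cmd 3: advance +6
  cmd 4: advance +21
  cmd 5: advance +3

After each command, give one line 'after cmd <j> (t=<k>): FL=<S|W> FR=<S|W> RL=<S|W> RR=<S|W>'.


start t=18: FL=W FR=S RL=S RR=W
cmd 1: advance +16 → t=34, phase=(14,23,4,13) → FL=S FR=W RL=S RR=S
cmd 2: advance +12 → t=46, phase=(2,11,16,1) → FL=S FR=S RL=W RR=S
cmd 3: advance +6 → t=52, phase=(8,17,22,7) → FL=S FR=W RL=W RR=S
cmd 4: advance +21 → t=73, phase=(5,14,19,4) → FL=S FR=S RL=W RR=S
cmd 5: advance +3 → t=76, phase=(8,17,22,7) → FL=S FR=W RL=W RR=S

after cmd 1 (t=34): FL=S FR=W RL=S RR=S
after cmd 2 (t=46): FL=S FR=S RL=W RR=S
after cmd 3 (t=52): FL=S FR=W RL=W RR=S
after cmd 4 (t=73): FL=S FR=S RL=W RR=S
after cmd 5 (t=76): FL=S FR=W RL=W RR=S


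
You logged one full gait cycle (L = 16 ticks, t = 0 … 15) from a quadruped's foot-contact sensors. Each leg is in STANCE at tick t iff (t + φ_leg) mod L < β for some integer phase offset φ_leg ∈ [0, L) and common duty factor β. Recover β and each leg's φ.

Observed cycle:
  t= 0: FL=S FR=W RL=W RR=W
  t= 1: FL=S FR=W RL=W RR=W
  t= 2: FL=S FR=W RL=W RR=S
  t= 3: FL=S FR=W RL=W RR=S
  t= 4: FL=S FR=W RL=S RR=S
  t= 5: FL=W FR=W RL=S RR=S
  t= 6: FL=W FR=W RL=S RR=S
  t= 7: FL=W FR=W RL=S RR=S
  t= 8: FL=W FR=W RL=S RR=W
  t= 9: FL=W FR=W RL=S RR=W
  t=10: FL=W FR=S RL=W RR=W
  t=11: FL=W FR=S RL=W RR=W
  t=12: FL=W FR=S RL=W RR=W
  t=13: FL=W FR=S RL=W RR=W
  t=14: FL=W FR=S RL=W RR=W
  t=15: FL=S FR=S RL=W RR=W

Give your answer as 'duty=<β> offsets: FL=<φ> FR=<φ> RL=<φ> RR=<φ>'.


duty β = stance ticks per leg = 6
FL: stance ticks = 6; W→S at t=15 → φ=1
FR: stance ticks = 6; W→S at t=10 → φ=6
RL: stance ticks = 6; W→S at t=4 → φ=12
RR: stance ticks = 6; W→S at t=2 → φ=14

duty=6 offsets: FL=1 FR=6 RL=12 RR=14


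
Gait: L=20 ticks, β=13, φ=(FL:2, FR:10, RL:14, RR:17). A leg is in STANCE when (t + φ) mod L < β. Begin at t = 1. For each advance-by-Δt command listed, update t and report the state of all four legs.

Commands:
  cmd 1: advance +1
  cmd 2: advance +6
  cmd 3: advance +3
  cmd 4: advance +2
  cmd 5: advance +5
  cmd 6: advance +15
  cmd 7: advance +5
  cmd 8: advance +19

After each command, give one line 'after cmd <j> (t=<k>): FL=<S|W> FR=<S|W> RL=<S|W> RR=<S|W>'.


after cmd 1 (t=2): FL=S FR=S RL=W RR=W
after cmd 2 (t=8): FL=S FR=W RL=S RR=S
after cmd 3 (t=11): FL=W FR=S RL=S RR=S
after cmd 4 (t=13): FL=W FR=S RL=S RR=S
after cmd 5 (t=18): FL=S FR=S RL=S RR=W
after cmd 6 (t=33): FL=W FR=S RL=S RR=S
after cmd 7 (t=38): FL=S FR=S RL=S RR=W
after cmd 8 (t=57): FL=W FR=S RL=S RR=W

start t=1: FL=S FR=S RL=W RR=W
cmd 1: advance +1 → t=2, phase=(4,12,16,19) → FL=S FR=S RL=W RR=W
cmd 2: advance +6 → t=8, phase=(10,18,2,5) → FL=S FR=W RL=S RR=S
cmd 3: advance +3 → t=11, phase=(13,1,5,8) → FL=W FR=S RL=S RR=S
cmd 4: advance +2 → t=13, phase=(15,3,7,10) → FL=W FR=S RL=S RR=S
cmd 5: advance +5 → t=18, phase=(0,8,12,15) → FL=S FR=S RL=S RR=W
cmd 6: advance +15 → t=33, phase=(15,3,7,10) → FL=W FR=S RL=S RR=S
cmd 7: advance +5 → t=38, phase=(0,8,12,15) → FL=S FR=S RL=S RR=W
cmd 8: advance +19 → t=57, phase=(19,7,11,14) → FL=W FR=S RL=S RR=W


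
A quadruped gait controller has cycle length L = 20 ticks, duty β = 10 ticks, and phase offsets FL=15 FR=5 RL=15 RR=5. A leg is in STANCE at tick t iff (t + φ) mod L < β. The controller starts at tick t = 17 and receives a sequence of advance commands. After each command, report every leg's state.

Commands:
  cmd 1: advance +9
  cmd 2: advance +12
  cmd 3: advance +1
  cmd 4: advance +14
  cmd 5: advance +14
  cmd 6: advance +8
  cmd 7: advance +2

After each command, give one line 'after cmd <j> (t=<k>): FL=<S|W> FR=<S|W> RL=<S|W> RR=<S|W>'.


start t=17: FL=W FR=S RL=W RR=S
cmd 1: advance +9 → t=26, phase=(1,11,1,11) → FL=S FR=W RL=S RR=W
cmd 2: advance +12 → t=38, phase=(13,3,13,3) → FL=W FR=S RL=W RR=S
cmd 3: advance +1 → t=39, phase=(14,4,14,4) → FL=W FR=S RL=W RR=S
cmd 4: advance +14 → t=53, phase=(8,18,8,18) → FL=S FR=W RL=S RR=W
cmd 5: advance +14 → t=67, phase=(2,12,2,12) → FL=S FR=W RL=S RR=W
cmd 6: advance +8 → t=75, phase=(10,0,10,0) → FL=W FR=S RL=W RR=S
cmd 7: advance +2 → t=77, phase=(12,2,12,2) → FL=W FR=S RL=W RR=S

after cmd 1 (t=26): FL=S FR=W RL=S RR=W
after cmd 2 (t=38): FL=W FR=S RL=W RR=S
after cmd 3 (t=39): FL=W FR=S RL=W RR=S
after cmd 4 (t=53): FL=S FR=W RL=S RR=W
after cmd 5 (t=67): FL=S FR=W RL=S RR=W
after cmd 6 (t=75): FL=W FR=S RL=W RR=S
after cmd 7 (t=77): FL=W FR=S RL=W RR=S


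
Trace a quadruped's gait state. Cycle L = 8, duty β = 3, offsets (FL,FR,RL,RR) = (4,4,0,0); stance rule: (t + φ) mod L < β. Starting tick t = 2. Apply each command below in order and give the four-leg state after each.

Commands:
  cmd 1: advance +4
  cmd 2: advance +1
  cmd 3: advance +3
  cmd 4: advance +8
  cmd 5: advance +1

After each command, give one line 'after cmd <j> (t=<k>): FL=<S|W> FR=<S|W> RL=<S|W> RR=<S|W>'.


after cmd 1 (t=6): FL=S FR=S RL=W RR=W
after cmd 2 (t=7): FL=W FR=W RL=W RR=W
after cmd 3 (t=10): FL=W FR=W RL=S RR=S
after cmd 4 (t=18): FL=W FR=W RL=S RR=S
after cmd 5 (t=19): FL=W FR=W RL=W RR=W

start t=2: FL=W FR=W RL=S RR=S
cmd 1: advance +4 → t=6, phase=(2,2,6,6) → FL=S FR=S RL=W RR=W
cmd 2: advance +1 → t=7, phase=(3,3,7,7) → FL=W FR=W RL=W RR=W
cmd 3: advance +3 → t=10, phase=(6,6,2,2) → FL=W FR=W RL=S RR=S
cmd 4: advance +8 → t=18, phase=(6,6,2,2) → FL=W FR=W RL=S RR=S
cmd 5: advance +1 → t=19, phase=(7,7,3,3) → FL=W FR=W RL=W RR=W


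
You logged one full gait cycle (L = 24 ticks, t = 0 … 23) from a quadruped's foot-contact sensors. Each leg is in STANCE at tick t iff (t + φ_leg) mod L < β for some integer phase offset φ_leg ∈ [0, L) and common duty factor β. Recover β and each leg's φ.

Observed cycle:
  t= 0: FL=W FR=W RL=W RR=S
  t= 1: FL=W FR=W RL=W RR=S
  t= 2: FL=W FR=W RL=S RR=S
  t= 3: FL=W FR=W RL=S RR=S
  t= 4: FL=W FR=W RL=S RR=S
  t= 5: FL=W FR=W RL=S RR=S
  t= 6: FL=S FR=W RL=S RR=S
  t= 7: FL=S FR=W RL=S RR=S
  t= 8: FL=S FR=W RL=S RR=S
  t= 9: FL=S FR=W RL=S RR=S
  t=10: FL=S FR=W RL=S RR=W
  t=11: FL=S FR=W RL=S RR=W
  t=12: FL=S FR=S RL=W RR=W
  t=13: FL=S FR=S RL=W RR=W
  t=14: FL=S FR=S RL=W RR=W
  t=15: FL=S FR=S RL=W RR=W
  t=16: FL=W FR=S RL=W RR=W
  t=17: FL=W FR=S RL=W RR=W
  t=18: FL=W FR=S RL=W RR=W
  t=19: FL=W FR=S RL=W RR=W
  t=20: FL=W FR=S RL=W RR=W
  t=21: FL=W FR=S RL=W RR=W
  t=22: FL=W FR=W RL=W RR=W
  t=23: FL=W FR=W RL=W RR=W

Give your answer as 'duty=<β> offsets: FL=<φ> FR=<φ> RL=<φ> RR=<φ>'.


duty=10 offsets: FL=18 FR=12 RL=22 RR=0

duty β = stance ticks per leg = 10
FL: stance ticks = 10; W→S at t=6 → φ=18
FR: stance ticks = 10; W→S at t=12 → φ=12
RL: stance ticks = 10; W→S at t=2 → φ=22
RR: stance ticks = 10; W→S at t=0 → φ=0


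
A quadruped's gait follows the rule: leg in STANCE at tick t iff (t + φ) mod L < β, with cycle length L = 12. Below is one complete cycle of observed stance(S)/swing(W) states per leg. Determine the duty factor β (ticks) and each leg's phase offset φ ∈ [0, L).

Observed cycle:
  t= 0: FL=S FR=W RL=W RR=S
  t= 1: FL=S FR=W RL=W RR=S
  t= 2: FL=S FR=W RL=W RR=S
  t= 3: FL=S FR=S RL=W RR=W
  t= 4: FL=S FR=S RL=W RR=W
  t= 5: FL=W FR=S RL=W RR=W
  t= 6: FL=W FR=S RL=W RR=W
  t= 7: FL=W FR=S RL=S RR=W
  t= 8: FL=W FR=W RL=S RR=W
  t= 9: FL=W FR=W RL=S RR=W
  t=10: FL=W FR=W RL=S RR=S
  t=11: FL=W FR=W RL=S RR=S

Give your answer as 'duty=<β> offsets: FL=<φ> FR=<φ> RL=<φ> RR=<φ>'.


duty=5 offsets: FL=0 FR=9 RL=5 RR=2

duty β = stance ticks per leg = 5
FL: stance ticks = 5; W→S at t=0 → φ=0
FR: stance ticks = 5; W→S at t=3 → φ=9
RL: stance ticks = 5; W→S at t=7 → φ=5
RR: stance ticks = 5; W→S at t=10 → φ=2


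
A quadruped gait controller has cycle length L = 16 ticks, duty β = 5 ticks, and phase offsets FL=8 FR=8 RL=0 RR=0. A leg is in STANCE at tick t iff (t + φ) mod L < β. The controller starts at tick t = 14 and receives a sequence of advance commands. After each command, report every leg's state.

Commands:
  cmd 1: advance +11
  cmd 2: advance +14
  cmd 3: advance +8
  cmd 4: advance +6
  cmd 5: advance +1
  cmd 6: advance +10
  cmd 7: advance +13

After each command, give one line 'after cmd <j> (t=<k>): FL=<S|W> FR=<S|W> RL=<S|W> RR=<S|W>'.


after cmd 1 (t=25): FL=S FR=S RL=W RR=W
after cmd 2 (t=39): FL=W FR=W RL=W RR=W
after cmd 3 (t=47): FL=W FR=W RL=W RR=W
after cmd 4 (t=53): FL=W FR=W RL=W RR=W
after cmd 5 (t=54): FL=W FR=W RL=W RR=W
after cmd 6 (t=64): FL=W FR=W RL=S RR=S
after cmd 7 (t=77): FL=W FR=W RL=W RR=W

start t=14: FL=W FR=W RL=W RR=W
cmd 1: advance +11 → t=25, phase=(1,1,9,9) → FL=S FR=S RL=W RR=W
cmd 2: advance +14 → t=39, phase=(15,15,7,7) → FL=W FR=W RL=W RR=W
cmd 3: advance +8 → t=47, phase=(7,7,15,15) → FL=W FR=W RL=W RR=W
cmd 4: advance +6 → t=53, phase=(13,13,5,5) → FL=W FR=W RL=W RR=W
cmd 5: advance +1 → t=54, phase=(14,14,6,6) → FL=W FR=W RL=W RR=W
cmd 6: advance +10 → t=64, phase=(8,8,0,0) → FL=W FR=W RL=S RR=S
cmd 7: advance +13 → t=77, phase=(5,5,13,13) → FL=W FR=W RL=W RR=W


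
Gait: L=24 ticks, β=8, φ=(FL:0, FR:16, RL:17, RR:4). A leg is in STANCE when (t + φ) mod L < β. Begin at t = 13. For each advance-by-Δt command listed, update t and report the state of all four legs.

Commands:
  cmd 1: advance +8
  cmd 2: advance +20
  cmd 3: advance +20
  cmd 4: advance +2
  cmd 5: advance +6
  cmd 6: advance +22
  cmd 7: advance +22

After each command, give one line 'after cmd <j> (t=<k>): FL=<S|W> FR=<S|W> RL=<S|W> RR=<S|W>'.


after cmd 1 (t=21): FL=W FR=W RL=W RR=S
after cmd 2 (t=41): FL=W FR=W RL=W RR=W
after cmd 3 (t=61): FL=W FR=S RL=S RR=W
after cmd 4 (t=63): FL=W FR=S RL=W RR=W
after cmd 5 (t=69): FL=W FR=W RL=W RR=S
after cmd 6 (t=91): FL=W FR=W RL=W RR=W
after cmd 7 (t=113): FL=W FR=W RL=W RR=W

start t=13: FL=W FR=S RL=S RR=W
cmd 1: advance +8 → t=21, phase=(21,13,14,1) → FL=W FR=W RL=W RR=S
cmd 2: advance +20 → t=41, phase=(17,9,10,21) → FL=W FR=W RL=W RR=W
cmd 3: advance +20 → t=61, phase=(13,5,6,17) → FL=W FR=S RL=S RR=W
cmd 4: advance +2 → t=63, phase=(15,7,8,19) → FL=W FR=S RL=W RR=W
cmd 5: advance +6 → t=69, phase=(21,13,14,1) → FL=W FR=W RL=W RR=S
cmd 6: advance +22 → t=91, phase=(19,11,12,23) → FL=W FR=W RL=W RR=W
cmd 7: advance +22 → t=113, phase=(17,9,10,21) → FL=W FR=W RL=W RR=W


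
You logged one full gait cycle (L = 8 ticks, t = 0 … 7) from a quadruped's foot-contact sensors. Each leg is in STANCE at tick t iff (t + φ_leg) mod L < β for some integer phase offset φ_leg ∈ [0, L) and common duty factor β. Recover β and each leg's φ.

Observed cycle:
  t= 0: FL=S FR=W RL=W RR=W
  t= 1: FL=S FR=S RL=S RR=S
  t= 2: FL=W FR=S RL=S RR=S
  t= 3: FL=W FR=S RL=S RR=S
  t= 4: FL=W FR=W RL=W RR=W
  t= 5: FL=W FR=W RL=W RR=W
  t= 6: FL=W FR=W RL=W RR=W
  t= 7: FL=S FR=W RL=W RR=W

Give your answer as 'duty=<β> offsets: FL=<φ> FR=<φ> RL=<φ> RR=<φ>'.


duty β = stance ticks per leg = 3
FL: stance ticks = 3; W→S at t=7 → φ=1
FR: stance ticks = 3; W→S at t=1 → φ=7
RL: stance ticks = 3; W→S at t=1 → φ=7
RR: stance ticks = 3; W→S at t=1 → φ=7

duty=3 offsets: FL=1 FR=7 RL=7 RR=7


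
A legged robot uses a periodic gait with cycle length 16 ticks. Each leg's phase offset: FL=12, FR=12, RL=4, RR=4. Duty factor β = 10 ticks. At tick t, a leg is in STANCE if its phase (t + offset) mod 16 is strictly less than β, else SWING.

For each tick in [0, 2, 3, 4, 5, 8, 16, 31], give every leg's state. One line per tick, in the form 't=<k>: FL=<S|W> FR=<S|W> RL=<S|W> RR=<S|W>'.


t=0: FL=W FR=W RL=S RR=S
t=2: FL=W FR=W RL=S RR=S
t=3: FL=W FR=W RL=S RR=S
t=4: FL=S FR=S RL=S RR=S
t=5: FL=S FR=S RL=S RR=S
t=8: FL=S FR=S RL=W RR=W
t=16: FL=W FR=W RL=S RR=S
t=31: FL=W FR=W RL=S RR=S

t=0: phase=(12,12,4,4) vs β=10 → FL=W FR=W RL=S RR=S
t=2: phase=(14,14,6,6) vs β=10 → FL=W FR=W RL=S RR=S
t=3: phase=(15,15,7,7) vs β=10 → FL=W FR=W RL=S RR=S
t=4: phase=(0,0,8,8) vs β=10 → FL=S FR=S RL=S RR=S
t=5: phase=(1,1,9,9) vs β=10 → FL=S FR=S RL=S RR=S
t=8: phase=(4,4,12,12) vs β=10 → FL=S FR=S RL=W RR=W
t=16: phase=(12,12,4,4) vs β=10 → FL=W FR=W RL=S RR=S
t=31: phase=(11,11,3,3) vs β=10 → FL=W FR=W RL=S RR=S


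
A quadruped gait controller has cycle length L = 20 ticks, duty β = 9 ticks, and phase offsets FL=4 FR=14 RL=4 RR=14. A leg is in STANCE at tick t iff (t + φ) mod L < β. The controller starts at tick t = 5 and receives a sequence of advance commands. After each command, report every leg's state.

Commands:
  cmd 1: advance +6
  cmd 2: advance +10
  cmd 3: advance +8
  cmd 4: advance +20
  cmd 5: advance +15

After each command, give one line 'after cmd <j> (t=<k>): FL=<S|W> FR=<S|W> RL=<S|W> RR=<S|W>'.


start t=5: FL=W FR=W RL=W RR=W
cmd 1: advance +6 → t=11, phase=(15,5,15,5) → FL=W FR=S RL=W RR=S
cmd 2: advance +10 → t=21, phase=(5,15,5,15) → FL=S FR=W RL=S RR=W
cmd 3: advance +8 → t=29, phase=(13,3,13,3) → FL=W FR=S RL=W RR=S
cmd 4: advance +20 → t=49, phase=(13,3,13,3) → FL=W FR=S RL=W RR=S
cmd 5: advance +15 → t=64, phase=(8,18,8,18) → FL=S FR=W RL=S RR=W

after cmd 1 (t=11): FL=W FR=S RL=W RR=S
after cmd 2 (t=21): FL=S FR=W RL=S RR=W
after cmd 3 (t=29): FL=W FR=S RL=W RR=S
after cmd 4 (t=49): FL=W FR=S RL=W RR=S
after cmd 5 (t=64): FL=S FR=W RL=S RR=W


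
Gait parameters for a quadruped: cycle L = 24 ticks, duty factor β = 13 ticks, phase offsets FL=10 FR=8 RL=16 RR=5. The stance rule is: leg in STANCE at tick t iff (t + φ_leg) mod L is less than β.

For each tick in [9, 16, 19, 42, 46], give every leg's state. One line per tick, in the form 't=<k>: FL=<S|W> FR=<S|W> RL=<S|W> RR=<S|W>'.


t=9: FL=W FR=W RL=S RR=W
t=16: FL=S FR=S RL=S RR=W
t=19: FL=S FR=S RL=S RR=S
t=42: FL=S FR=S RL=S RR=W
t=46: FL=S FR=S RL=W RR=S

t=9: phase=(19,17,1,14) vs β=13 → FL=W FR=W RL=S RR=W
t=16: phase=(2,0,8,21) vs β=13 → FL=S FR=S RL=S RR=W
t=19: phase=(5,3,11,0) vs β=13 → FL=S FR=S RL=S RR=S
t=42: phase=(4,2,10,23) vs β=13 → FL=S FR=S RL=S RR=W
t=46: phase=(8,6,14,3) vs β=13 → FL=S FR=S RL=W RR=S


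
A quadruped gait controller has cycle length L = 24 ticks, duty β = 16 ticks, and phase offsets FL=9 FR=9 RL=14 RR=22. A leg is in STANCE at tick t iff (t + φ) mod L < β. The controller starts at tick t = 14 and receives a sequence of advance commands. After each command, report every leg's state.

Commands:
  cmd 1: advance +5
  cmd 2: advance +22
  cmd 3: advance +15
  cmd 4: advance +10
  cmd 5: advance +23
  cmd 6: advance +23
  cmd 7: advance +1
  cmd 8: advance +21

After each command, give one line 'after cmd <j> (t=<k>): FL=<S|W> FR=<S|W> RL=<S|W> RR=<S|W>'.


start t=14: FL=W FR=W RL=S RR=S
cmd 1: advance +5 → t=19, phase=(4,4,9,17) → FL=S FR=S RL=S RR=W
cmd 2: advance +22 → t=41, phase=(2,2,7,15) → FL=S FR=S RL=S RR=S
cmd 3: advance +15 → t=56, phase=(17,17,22,6) → FL=W FR=W RL=W RR=S
cmd 4: advance +10 → t=66, phase=(3,3,8,16) → FL=S FR=S RL=S RR=W
cmd 5: advance +23 → t=89, phase=(2,2,7,15) → FL=S FR=S RL=S RR=S
cmd 6: advance +23 → t=112, phase=(1,1,6,14) → FL=S FR=S RL=S RR=S
cmd 7: advance +1 → t=113, phase=(2,2,7,15) → FL=S FR=S RL=S RR=S
cmd 8: advance +21 → t=134, phase=(23,23,4,12) → FL=W FR=W RL=S RR=S

after cmd 1 (t=19): FL=S FR=S RL=S RR=W
after cmd 2 (t=41): FL=S FR=S RL=S RR=S
after cmd 3 (t=56): FL=W FR=W RL=W RR=S
after cmd 4 (t=66): FL=S FR=S RL=S RR=W
after cmd 5 (t=89): FL=S FR=S RL=S RR=S
after cmd 6 (t=112): FL=S FR=S RL=S RR=S
after cmd 7 (t=113): FL=S FR=S RL=S RR=S
after cmd 8 (t=134): FL=W FR=W RL=S RR=S


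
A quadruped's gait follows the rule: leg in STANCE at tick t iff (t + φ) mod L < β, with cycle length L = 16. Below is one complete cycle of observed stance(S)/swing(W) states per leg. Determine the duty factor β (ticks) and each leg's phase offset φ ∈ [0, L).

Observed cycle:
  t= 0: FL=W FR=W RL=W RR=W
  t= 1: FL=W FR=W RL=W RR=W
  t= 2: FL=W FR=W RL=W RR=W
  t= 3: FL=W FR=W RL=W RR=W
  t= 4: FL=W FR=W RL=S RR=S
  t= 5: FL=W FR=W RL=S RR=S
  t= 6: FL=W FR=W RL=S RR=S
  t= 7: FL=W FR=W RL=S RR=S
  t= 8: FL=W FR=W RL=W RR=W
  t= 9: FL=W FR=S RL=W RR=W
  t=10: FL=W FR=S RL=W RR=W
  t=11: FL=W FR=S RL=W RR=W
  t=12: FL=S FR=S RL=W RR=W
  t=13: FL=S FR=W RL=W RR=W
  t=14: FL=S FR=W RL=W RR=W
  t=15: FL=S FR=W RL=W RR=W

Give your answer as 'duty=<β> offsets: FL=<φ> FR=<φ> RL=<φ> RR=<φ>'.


duty=4 offsets: FL=4 FR=7 RL=12 RR=12

duty β = stance ticks per leg = 4
FL: stance ticks = 4; W→S at t=12 → φ=4
FR: stance ticks = 4; W→S at t=9 → φ=7
RL: stance ticks = 4; W→S at t=4 → φ=12
RR: stance ticks = 4; W→S at t=4 → φ=12


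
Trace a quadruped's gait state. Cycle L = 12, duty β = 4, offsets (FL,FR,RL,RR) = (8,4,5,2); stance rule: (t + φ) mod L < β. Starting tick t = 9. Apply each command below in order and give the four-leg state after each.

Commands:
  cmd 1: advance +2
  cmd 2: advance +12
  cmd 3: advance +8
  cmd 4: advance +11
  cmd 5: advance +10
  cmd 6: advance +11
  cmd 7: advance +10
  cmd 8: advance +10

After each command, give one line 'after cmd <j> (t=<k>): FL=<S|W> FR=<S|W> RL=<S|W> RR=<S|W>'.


start t=9: FL=W FR=S RL=S RR=W
cmd 1: advance +2 → t=11, phase=(7,3,4,1) → FL=W FR=S RL=W RR=S
cmd 2: advance +12 → t=23, phase=(7,3,4,1) → FL=W FR=S RL=W RR=S
cmd 3: advance +8 → t=31, phase=(3,11,0,9) → FL=S FR=W RL=S RR=W
cmd 4: advance +11 → t=42, phase=(2,10,11,8) → FL=S FR=W RL=W RR=W
cmd 5: advance +10 → t=52, phase=(0,8,9,6) → FL=S FR=W RL=W RR=W
cmd 6: advance +11 → t=63, phase=(11,7,8,5) → FL=W FR=W RL=W RR=W
cmd 7: advance +10 → t=73, phase=(9,5,6,3) → FL=W FR=W RL=W RR=S
cmd 8: advance +10 → t=83, phase=(7,3,4,1) → FL=W FR=S RL=W RR=S

after cmd 1 (t=11): FL=W FR=S RL=W RR=S
after cmd 2 (t=23): FL=W FR=S RL=W RR=S
after cmd 3 (t=31): FL=S FR=W RL=S RR=W
after cmd 4 (t=42): FL=S FR=W RL=W RR=W
after cmd 5 (t=52): FL=S FR=W RL=W RR=W
after cmd 6 (t=63): FL=W FR=W RL=W RR=W
after cmd 7 (t=73): FL=W FR=W RL=W RR=S
after cmd 8 (t=83): FL=W FR=S RL=W RR=S


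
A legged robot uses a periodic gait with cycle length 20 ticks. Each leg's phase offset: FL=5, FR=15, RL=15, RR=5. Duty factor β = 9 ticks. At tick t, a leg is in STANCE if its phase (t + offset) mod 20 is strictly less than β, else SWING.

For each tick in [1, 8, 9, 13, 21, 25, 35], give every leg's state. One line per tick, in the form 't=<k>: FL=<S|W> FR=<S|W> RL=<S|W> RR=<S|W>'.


t=1: FL=S FR=W RL=W RR=S
t=8: FL=W FR=S RL=S RR=W
t=9: FL=W FR=S RL=S RR=W
t=13: FL=W FR=S RL=S RR=W
t=21: FL=S FR=W RL=W RR=S
t=25: FL=W FR=S RL=S RR=W
t=35: FL=S FR=W RL=W RR=S

t=1: phase=(6,16,16,6) vs β=9 → FL=S FR=W RL=W RR=S
t=8: phase=(13,3,3,13) vs β=9 → FL=W FR=S RL=S RR=W
t=9: phase=(14,4,4,14) vs β=9 → FL=W FR=S RL=S RR=W
t=13: phase=(18,8,8,18) vs β=9 → FL=W FR=S RL=S RR=W
t=21: phase=(6,16,16,6) vs β=9 → FL=S FR=W RL=W RR=S
t=25: phase=(10,0,0,10) vs β=9 → FL=W FR=S RL=S RR=W
t=35: phase=(0,10,10,0) vs β=9 → FL=S FR=W RL=W RR=S


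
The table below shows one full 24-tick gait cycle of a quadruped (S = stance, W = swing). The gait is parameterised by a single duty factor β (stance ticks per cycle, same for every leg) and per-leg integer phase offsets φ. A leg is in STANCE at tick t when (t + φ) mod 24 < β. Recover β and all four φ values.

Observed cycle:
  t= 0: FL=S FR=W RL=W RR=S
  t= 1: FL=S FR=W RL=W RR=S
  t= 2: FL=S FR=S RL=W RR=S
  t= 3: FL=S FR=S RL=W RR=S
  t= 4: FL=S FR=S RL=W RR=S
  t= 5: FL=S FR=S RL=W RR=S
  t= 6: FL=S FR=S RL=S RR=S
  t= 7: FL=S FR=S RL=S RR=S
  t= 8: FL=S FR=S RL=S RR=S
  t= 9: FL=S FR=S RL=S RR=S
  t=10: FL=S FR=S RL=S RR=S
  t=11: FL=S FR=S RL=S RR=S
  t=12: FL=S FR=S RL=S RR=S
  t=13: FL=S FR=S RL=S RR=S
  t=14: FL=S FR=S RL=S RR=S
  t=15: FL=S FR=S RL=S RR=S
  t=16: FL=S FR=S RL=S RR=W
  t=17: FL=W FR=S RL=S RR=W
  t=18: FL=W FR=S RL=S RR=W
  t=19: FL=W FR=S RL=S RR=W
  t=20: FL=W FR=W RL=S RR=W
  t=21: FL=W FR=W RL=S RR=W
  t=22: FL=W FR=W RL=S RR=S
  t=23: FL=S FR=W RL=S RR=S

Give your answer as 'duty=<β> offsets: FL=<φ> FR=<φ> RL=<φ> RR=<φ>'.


duty=18 offsets: FL=1 FR=22 RL=18 RR=2

duty β = stance ticks per leg = 18
FL: stance ticks = 18; W→S at t=23 → φ=1
FR: stance ticks = 18; W→S at t=2 → φ=22
RL: stance ticks = 18; W→S at t=6 → φ=18
RR: stance ticks = 18; W→S at t=22 → φ=2


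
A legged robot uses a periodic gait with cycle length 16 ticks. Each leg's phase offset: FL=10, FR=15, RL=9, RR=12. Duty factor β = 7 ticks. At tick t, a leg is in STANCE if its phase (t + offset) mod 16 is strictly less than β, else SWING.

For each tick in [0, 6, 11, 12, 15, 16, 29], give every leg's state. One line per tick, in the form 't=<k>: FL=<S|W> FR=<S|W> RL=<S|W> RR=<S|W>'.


t=0: phase=(10,15,9,12) vs β=7 → FL=W FR=W RL=W RR=W
t=6: phase=(0,5,15,2) vs β=7 → FL=S FR=S RL=W RR=S
t=11: phase=(5,10,4,7) vs β=7 → FL=S FR=W RL=S RR=W
t=12: phase=(6,11,5,8) vs β=7 → FL=S FR=W RL=S RR=W
t=15: phase=(9,14,8,11) vs β=7 → FL=W FR=W RL=W RR=W
t=16: phase=(10,15,9,12) vs β=7 → FL=W FR=W RL=W RR=W
t=29: phase=(7,12,6,9) vs β=7 → FL=W FR=W RL=S RR=W

t=0: FL=W FR=W RL=W RR=W
t=6: FL=S FR=S RL=W RR=S
t=11: FL=S FR=W RL=S RR=W
t=12: FL=S FR=W RL=S RR=W
t=15: FL=W FR=W RL=W RR=W
t=16: FL=W FR=W RL=W RR=W
t=29: FL=W FR=W RL=S RR=W


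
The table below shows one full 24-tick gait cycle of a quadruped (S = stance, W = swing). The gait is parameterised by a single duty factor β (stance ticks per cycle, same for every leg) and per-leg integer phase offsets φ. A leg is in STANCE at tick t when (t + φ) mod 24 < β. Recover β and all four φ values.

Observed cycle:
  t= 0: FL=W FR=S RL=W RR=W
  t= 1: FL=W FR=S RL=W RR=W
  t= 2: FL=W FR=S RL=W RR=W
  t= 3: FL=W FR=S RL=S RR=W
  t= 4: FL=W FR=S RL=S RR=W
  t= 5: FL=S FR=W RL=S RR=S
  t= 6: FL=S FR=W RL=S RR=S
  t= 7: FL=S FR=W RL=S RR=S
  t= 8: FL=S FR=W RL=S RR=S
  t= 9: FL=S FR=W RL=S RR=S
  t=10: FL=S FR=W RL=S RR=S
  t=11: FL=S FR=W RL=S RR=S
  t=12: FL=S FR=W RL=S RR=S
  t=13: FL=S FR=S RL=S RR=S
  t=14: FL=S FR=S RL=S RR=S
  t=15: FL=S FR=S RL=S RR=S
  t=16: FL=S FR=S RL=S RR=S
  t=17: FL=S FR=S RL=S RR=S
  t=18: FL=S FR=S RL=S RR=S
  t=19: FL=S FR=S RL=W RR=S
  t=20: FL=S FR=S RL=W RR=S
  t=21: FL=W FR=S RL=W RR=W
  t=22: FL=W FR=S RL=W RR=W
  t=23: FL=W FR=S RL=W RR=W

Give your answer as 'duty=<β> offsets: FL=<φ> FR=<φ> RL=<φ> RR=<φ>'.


duty=16 offsets: FL=19 FR=11 RL=21 RR=19

duty β = stance ticks per leg = 16
FL: stance ticks = 16; W→S at t=5 → φ=19
FR: stance ticks = 16; W→S at t=13 → φ=11
RL: stance ticks = 16; W→S at t=3 → φ=21
RR: stance ticks = 16; W→S at t=5 → φ=19


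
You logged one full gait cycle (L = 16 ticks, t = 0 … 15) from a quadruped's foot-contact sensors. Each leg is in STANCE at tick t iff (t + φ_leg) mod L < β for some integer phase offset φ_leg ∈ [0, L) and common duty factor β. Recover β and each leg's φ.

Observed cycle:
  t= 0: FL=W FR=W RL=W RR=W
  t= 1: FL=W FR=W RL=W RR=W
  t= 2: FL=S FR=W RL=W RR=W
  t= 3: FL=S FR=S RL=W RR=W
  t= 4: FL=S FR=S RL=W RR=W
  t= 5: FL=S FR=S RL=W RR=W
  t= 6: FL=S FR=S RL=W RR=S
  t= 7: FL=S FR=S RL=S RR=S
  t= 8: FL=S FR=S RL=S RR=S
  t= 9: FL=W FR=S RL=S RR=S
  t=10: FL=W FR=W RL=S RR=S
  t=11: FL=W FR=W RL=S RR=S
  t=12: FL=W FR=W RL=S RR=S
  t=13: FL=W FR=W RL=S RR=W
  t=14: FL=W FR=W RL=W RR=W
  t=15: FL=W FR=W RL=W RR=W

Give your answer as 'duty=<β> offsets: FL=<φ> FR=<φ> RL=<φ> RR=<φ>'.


duty=7 offsets: FL=14 FR=13 RL=9 RR=10

duty β = stance ticks per leg = 7
FL: stance ticks = 7; W→S at t=2 → φ=14
FR: stance ticks = 7; W→S at t=3 → φ=13
RL: stance ticks = 7; W→S at t=7 → φ=9
RR: stance ticks = 7; W→S at t=6 → φ=10


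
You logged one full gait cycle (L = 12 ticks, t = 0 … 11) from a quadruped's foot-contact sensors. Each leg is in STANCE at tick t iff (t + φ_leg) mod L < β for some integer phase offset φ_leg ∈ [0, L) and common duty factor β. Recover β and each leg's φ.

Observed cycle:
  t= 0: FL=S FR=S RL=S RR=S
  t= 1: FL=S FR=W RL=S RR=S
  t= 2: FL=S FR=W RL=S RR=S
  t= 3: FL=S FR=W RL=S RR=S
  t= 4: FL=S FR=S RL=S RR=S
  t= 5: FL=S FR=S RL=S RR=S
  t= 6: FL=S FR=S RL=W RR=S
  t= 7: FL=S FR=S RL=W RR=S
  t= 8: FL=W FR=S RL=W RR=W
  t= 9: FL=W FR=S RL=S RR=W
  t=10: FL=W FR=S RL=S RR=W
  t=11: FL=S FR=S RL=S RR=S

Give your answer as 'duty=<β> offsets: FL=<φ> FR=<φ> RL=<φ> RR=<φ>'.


duty=9 offsets: FL=1 FR=8 RL=3 RR=1

duty β = stance ticks per leg = 9
FL: stance ticks = 9; W→S at t=11 → φ=1
FR: stance ticks = 9; W→S at t=4 → φ=8
RL: stance ticks = 9; W→S at t=9 → φ=3
RR: stance ticks = 9; W→S at t=11 → φ=1


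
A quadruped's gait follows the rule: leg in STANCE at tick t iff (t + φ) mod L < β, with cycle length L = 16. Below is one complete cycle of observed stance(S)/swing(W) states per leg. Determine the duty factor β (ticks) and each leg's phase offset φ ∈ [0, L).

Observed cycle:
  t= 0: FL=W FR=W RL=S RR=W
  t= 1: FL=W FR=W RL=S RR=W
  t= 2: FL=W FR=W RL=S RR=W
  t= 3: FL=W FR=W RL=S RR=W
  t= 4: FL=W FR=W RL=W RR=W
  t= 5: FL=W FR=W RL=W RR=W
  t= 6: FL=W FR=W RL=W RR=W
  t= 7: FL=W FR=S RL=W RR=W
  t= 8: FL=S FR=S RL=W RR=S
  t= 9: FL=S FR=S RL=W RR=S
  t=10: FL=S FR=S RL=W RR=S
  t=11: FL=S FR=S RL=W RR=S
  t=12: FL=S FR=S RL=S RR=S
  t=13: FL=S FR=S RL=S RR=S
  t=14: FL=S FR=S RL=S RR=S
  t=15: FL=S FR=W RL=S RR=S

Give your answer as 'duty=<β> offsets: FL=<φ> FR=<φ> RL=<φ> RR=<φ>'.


duty=8 offsets: FL=8 FR=9 RL=4 RR=8

duty β = stance ticks per leg = 8
FL: stance ticks = 8; W→S at t=8 → φ=8
FR: stance ticks = 8; W→S at t=7 → φ=9
RL: stance ticks = 8; W→S at t=12 → φ=4
RR: stance ticks = 8; W→S at t=8 → φ=8


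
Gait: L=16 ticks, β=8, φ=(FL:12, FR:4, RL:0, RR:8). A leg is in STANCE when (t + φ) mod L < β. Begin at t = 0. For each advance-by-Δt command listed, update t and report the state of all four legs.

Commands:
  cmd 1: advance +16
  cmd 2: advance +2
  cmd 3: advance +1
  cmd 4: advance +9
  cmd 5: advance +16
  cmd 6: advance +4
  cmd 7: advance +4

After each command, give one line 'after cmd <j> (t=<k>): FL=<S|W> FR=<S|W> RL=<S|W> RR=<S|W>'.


after cmd 1 (t=16): FL=W FR=S RL=S RR=W
after cmd 2 (t=18): FL=W FR=S RL=S RR=W
after cmd 3 (t=19): FL=W FR=S RL=S RR=W
after cmd 4 (t=28): FL=W FR=S RL=W RR=S
after cmd 5 (t=44): FL=W FR=S RL=W RR=S
after cmd 6 (t=48): FL=W FR=S RL=S RR=W
after cmd 7 (t=52): FL=S FR=W RL=S RR=W

start t=0: FL=W FR=S RL=S RR=W
cmd 1: advance +16 → t=16, phase=(12,4,0,8) → FL=W FR=S RL=S RR=W
cmd 2: advance +2 → t=18, phase=(14,6,2,10) → FL=W FR=S RL=S RR=W
cmd 3: advance +1 → t=19, phase=(15,7,3,11) → FL=W FR=S RL=S RR=W
cmd 4: advance +9 → t=28, phase=(8,0,12,4) → FL=W FR=S RL=W RR=S
cmd 5: advance +16 → t=44, phase=(8,0,12,4) → FL=W FR=S RL=W RR=S
cmd 6: advance +4 → t=48, phase=(12,4,0,8) → FL=W FR=S RL=S RR=W
cmd 7: advance +4 → t=52, phase=(0,8,4,12) → FL=S FR=W RL=S RR=W


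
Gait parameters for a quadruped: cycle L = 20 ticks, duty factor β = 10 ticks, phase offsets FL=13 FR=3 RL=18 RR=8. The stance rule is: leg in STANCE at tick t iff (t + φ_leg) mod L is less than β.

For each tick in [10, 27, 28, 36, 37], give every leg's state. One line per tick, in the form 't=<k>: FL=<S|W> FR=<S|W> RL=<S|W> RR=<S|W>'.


t=10: phase=(3,13,8,18) vs β=10 → FL=S FR=W RL=S RR=W
t=27: phase=(0,10,5,15) vs β=10 → FL=S FR=W RL=S RR=W
t=28: phase=(1,11,6,16) vs β=10 → FL=S FR=W RL=S RR=W
t=36: phase=(9,19,14,4) vs β=10 → FL=S FR=W RL=W RR=S
t=37: phase=(10,0,15,5) vs β=10 → FL=W FR=S RL=W RR=S

t=10: FL=S FR=W RL=S RR=W
t=27: FL=S FR=W RL=S RR=W
t=28: FL=S FR=W RL=S RR=W
t=36: FL=S FR=W RL=W RR=S
t=37: FL=W FR=S RL=W RR=S


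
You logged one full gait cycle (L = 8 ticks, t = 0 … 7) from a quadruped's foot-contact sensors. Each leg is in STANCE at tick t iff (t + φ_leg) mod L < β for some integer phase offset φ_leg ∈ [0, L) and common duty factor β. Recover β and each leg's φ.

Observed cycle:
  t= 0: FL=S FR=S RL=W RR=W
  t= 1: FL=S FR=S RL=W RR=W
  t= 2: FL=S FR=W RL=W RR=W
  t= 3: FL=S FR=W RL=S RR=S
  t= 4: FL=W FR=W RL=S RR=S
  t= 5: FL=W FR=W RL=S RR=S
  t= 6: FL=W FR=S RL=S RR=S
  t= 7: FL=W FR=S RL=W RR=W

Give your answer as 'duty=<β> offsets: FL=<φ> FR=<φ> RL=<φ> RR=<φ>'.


duty=4 offsets: FL=0 FR=2 RL=5 RR=5

duty β = stance ticks per leg = 4
FL: stance ticks = 4; W→S at t=0 → φ=0
FR: stance ticks = 4; W→S at t=6 → φ=2
RL: stance ticks = 4; W→S at t=3 → φ=5
RR: stance ticks = 4; W→S at t=3 → φ=5


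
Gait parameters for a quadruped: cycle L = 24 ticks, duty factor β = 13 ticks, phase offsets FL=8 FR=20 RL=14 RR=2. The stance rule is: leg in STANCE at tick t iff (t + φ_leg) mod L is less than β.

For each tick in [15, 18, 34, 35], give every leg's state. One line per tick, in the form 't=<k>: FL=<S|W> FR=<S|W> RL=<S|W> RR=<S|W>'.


t=15: FL=W FR=S RL=S RR=W
t=18: FL=S FR=W RL=S RR=W
t=34: FL=W FR=S RL=S RR=S
t=35: FL=W FR=S RL=S RR=W

t=15: phase=(23,11,5,17) vs β=13 → FL=W FR=S RL=S RR=W
t=18: phase=(2,14,8,20) vs β=13 → FL=S FR=W RL=S RR=W
t=34: phase=(18,6,0,12) vs β=13 → FL=W FR=S RL=S RR=S
t=35: phase=(19,7,1,13) vs β=13 → FL=W FR=S RL=S RR=W


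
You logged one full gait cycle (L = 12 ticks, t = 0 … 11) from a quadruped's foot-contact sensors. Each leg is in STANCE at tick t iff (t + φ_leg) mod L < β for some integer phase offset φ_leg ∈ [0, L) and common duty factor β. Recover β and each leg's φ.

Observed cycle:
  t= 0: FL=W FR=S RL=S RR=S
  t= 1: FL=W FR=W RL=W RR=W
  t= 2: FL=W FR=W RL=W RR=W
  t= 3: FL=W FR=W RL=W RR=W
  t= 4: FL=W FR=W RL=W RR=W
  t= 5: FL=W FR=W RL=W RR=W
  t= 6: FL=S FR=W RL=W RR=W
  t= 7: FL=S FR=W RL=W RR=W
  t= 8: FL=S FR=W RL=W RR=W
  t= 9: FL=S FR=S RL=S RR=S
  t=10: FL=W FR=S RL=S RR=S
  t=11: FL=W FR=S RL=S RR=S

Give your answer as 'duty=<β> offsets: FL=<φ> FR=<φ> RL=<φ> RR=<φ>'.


duty=4 offsets: FL=6 FR=3 RL=3 RR=3

duty β = stance ticks per leg = 4
FL: stance ticks = 4; W→S at t=6 → φ=6
FR: stance ticks = 4; W→S at t=9 → φ=3
RL: stance ticks = 4; W→S at t=9 → φ=3
RR: stance ticks = 4; W→S at t=9 → φ=3


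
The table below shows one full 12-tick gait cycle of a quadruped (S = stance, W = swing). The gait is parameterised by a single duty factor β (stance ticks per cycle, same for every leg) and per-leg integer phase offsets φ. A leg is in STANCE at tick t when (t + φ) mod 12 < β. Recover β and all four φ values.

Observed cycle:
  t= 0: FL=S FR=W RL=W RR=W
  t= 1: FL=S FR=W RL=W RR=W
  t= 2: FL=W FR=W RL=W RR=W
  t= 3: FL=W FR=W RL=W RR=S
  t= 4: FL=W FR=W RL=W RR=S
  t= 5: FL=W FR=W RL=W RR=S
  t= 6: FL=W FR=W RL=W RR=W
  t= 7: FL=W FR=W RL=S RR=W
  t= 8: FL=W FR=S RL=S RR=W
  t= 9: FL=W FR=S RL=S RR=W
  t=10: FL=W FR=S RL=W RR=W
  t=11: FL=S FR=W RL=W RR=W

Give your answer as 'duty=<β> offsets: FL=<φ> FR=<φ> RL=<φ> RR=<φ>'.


duty β = stance ticks per leg = 3
FL: stance ticks = 3; W→S at t=11 → φ=1
FR: stance ticks = 3; W→S at t=8 → φ=4
RL: stance ticks = 3; W→S at t=7 → φ=5
RR: stance ticks = 3; W→S at t=3 → φ=9

duty=3 offsets: FL=1 FR=4 RL=5 RR=9


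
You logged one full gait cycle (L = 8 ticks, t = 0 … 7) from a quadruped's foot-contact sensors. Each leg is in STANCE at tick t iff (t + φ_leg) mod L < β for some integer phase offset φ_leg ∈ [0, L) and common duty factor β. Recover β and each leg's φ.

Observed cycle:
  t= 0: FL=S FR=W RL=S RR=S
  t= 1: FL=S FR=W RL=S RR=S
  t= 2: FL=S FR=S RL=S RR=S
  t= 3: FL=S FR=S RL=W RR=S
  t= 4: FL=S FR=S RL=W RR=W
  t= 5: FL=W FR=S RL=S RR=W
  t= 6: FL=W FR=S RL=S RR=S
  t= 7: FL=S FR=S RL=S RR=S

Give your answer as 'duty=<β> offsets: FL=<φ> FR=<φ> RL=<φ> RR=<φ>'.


duty β = stance ticks per leg = 6
FL: stance ticks = 6; W→S at t=7 → φ=1
FR: stance ticks = 6; W→S at t=2 → φ=6
RL: stance ticks = 6; W→S at t=5 → φ=3
RR: stance ticks = 6; W→S at t=6 → φ=2

duty=6 offsets: FL=1 FR=6 RL=3 RR=2


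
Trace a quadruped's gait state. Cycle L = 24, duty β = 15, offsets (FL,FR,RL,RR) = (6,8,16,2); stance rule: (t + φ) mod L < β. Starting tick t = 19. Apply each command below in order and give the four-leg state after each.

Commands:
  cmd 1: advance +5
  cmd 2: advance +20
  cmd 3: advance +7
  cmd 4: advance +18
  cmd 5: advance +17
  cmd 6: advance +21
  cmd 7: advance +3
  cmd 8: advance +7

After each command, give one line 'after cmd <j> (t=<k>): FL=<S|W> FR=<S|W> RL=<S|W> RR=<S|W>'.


after cmd 1 (t=24): FL=S FR=S RL=W RR=S
after cmd 2 (t=44): FL=S FR=S RL=S RR=W
after cmd 3 (t=51): FL=S FR=S RL=W RR=S
after cmd 4 (t=69): FL=S FR=S RL=S RR=W
after cmd 5 (t=86): FL=W FR=W RL=S RR=W
after cmd 6 (t=107): FL=W FR=W RL=S RR=S
after cmd 7 (t=110): FL=W FR=W RL=S RR=W
after cmd 8 (t=117): FL=S FR=S RL=S RR=W

start t=19: FL=S FR=S RL=S RR=W
cmd 1: advance +5 → t=24, phase=(6,8,16,2) → FL=S FR=S RL=W RR=S
cmd 2: advance +20 → t=44, phase=(2,4,12,22) → FL=S FR=S RL=S RR=W
cmd 3: advance +7 → t=51, phase=(9,11,19,5) → FL=S FR=S RL=W RR=S
cmd 4: advance +18 → t=69, phase=(3,5,13,23) → FL=S FR=S RL=S RR=W
cmd 5: advance +17 → t=86, phase=(20,22,6,16) → FL=W FR=W RL=S RR=W
cmd 6: advance +21 → t=107, phase=(17,19,3,13) → FL=W FR=W RL=S RR=S
cmd 7: advance +3 → t=110, phase=(20,22,6,16) → FL=W FR=W RL=S RR=W
cmd 8: advance +7 → t=117, phase=(3,5,13,23) → FL=S FR=S RL=S RR=W


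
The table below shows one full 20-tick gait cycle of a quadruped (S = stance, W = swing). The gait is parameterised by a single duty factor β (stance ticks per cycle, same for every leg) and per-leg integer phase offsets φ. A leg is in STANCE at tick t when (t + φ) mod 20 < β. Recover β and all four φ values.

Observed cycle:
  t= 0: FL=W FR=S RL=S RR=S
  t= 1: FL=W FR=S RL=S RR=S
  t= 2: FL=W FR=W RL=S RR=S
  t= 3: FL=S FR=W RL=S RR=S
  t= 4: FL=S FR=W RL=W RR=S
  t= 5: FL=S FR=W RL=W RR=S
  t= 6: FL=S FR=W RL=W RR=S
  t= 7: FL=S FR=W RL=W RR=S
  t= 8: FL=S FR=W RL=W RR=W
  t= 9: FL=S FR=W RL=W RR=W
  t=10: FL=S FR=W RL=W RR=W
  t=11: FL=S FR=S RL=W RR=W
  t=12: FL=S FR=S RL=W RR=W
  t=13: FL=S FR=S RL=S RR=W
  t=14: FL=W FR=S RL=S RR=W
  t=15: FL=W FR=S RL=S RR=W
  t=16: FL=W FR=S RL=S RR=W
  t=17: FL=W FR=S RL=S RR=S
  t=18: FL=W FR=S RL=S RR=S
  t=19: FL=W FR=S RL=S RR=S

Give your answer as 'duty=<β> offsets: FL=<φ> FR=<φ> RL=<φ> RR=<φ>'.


duty=11 offsets: FL=17 FR=9 RL=7 RR=3

duty β = stance ticks per leg = 11
FL: stance ticks = 11; W→S at t=3 → φ=17
FR: stance ticks = 11; W→S at t=11 → φ=9
RL: stance ticks = 11; W→S at t=13 → φ=7
RR: stance ticks = 11; W→S at t=17 → φ=3


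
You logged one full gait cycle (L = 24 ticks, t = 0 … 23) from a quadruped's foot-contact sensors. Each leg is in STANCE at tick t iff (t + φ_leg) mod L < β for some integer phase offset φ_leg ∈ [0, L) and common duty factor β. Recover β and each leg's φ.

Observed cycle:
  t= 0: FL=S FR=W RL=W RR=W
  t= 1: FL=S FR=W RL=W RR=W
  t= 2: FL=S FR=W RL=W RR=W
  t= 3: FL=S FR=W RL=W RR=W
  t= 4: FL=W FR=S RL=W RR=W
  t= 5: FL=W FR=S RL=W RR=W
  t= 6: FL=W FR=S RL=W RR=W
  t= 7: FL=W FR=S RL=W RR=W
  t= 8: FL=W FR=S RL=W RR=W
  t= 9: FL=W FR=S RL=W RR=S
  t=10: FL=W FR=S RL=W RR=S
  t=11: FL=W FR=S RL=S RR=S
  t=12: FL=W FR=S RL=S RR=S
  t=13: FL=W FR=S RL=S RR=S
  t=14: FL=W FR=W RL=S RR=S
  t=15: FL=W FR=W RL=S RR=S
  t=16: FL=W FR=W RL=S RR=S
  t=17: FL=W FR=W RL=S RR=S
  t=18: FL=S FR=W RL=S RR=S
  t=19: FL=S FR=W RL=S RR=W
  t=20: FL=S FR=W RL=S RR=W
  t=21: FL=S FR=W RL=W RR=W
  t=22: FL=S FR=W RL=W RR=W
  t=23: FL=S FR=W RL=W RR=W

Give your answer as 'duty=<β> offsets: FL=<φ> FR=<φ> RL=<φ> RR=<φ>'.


duty=10 offsets: FL=6 FR=20 RL=13 RR=15

duty β = stance ticks per leg = 10
FL: stance ticks = 10; W→S at t=18 → φ=6
FR: stance ticks = 10; W→S at t=4 → φ=20
RL: stance ticks = 10; W→S at t=11 → φ=13
RR: stance ticks = 10; W→S at t=9 → φ=15
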